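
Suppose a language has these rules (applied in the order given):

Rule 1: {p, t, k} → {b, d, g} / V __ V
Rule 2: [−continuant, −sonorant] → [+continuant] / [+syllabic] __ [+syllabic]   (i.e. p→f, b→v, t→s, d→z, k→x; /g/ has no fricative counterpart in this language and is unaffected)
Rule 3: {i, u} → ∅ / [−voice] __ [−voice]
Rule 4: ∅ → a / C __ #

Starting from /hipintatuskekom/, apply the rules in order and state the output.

hivintazuskegoma

Rule 1 (intervocalic voicing): /p/ is a voiceless stop between vowels /i/ and /i/, so it voices to [b]. /t/ is a voiceless stop between vowels /a/ and /u/, so it voices to [d]. /k/ is a voiceless stop between vowels /e/ and /o/, so it voices to [g]. /hipintatuskekom/ → hibintaduskegom.
Rule 2 (intervocalic spirantization): /b/ is a stop between vowels /i/ and /i/, so it spirantizes to the fricative [v]. /d/ is a stop between vowels /a/ and /u/, so it spirantizes to the fricative [z]. /hibintaduskegom/ → hivintazuskegom.
Rule 3 (high vowel syncope): no segment meets the environment; /hivintazuskegom/ is unchanged.
Rule 4 (final a-epenthesis): the form ends in the consonant /m/, so [a] is inserted word-finally. /hivintazuskegom/ → hivintazuskegoma.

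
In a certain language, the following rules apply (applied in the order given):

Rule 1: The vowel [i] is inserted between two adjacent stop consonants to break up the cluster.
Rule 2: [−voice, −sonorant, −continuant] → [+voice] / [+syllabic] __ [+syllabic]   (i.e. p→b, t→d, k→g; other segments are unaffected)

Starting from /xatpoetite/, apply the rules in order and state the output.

Rule 1 (stop-cluster i-epenthesis): /t/ and /p/ form a stop–stop cluster, so [i] is inserted between them. /xatpoetite/ → xatipoetite.
Rule 2 (intervocalic voicing): /t/ is a voiceless stop between vowels /a/ and /i/, so it voices to [d]. /p/ is a voiceless stop between vowels /i/ and /o/, so it voices to [b]. /t/ is a voiceless stop between vowels /e/ and /i/, so it voices to [d]. /t/ is a voiceless stop between vowels /i/ and /e/, so it voices to [d]. /xatipoetite/ → xadiboedide.

xadiboedide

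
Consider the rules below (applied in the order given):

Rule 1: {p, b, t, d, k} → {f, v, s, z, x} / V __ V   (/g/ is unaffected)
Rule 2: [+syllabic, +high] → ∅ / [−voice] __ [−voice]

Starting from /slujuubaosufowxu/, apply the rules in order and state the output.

Rule 1 (intervocalic spirantization): /b/ is a stop between vowels /u/ and /a/, so it spirantizes to the fricative [v]. /slujuubaosufowxu/ → slujuuvaosufowxu.
Rule 2 (high vowel syncope): /u/ is a high vowel flanked by voiceless consonants /s/ and /f/, so it deletes. /slujuuvaosufowxu/ → slujuuvaosfowxu.

slujuuvaosfowxu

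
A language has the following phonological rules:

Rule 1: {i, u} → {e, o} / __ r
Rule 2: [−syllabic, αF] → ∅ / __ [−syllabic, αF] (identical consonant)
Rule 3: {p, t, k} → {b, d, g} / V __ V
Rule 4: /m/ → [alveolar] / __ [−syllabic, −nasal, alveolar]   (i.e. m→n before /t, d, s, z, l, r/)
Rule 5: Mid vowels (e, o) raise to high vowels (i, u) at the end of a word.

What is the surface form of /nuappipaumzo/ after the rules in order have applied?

nuabibaunzu

Rule 1 (pre-rhotic lowering): no segment meets the environment; /nuappipaumzo/ is unchanged.
Rule 2 (degemination): /pp/ is a geminate; the first /p/ deletes. /nuappipaumzo/ → nuapipaumzo.
Rule 3 (intervocalic voicing): /p/ is a voiceless stop between vowels /a/ and /i/, so it voices to [b]. /p/ is a voiceless stop between vowels /i/ and /a/, so it voices to [b]. /nuapipaumzo/ → nuabibaumzo.
Rule 4 (nasal place assimilation): /m/ precedes the alveolar consonant /z/, so it assimilates in place to [n]. /nuabibaumzo/ → nuabibaunzo.
Rule 5 (final vowel raising): /o/ is a mid vowel in word-final position, so it raises to [u]. /nuabibaunzo/ → nuabibaunzu.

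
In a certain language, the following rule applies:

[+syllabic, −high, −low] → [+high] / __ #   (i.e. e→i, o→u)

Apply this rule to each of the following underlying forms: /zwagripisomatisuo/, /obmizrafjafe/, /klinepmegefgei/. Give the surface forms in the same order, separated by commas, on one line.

zwagripisomatisuu, obmizrafjafi, klinepmegefgei

/zwagripisomatisuo/: /o/ is a mid vowel in word-final position, so it raises to [u]. → [zwagripisomatisuu].
/obmizrafjafe/: /e/ is a mid vowel in word-final position, so it raises to [i]. → [obmizrafjafi].
/klinepmegefgei/: the rule's environment is not met; surfaces unchanged as [klinepmegefgei].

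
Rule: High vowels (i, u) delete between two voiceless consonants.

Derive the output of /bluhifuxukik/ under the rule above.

/i/ is a high vowel flanked by voiceless consonants /h/ and /f/, so it deletes.
/u/ is a high vowel flanked by voiceless consonants /f/ and /x/, so it deletes.
/u/ is a high vowel flanked by voiceless consonants /x/ and /k/, so it deletes.
/i/ is a high vowel flanked by voiceless consonants /k/ and /k/, so it deletes.
Surface form: [bluhfxkk].

bluhfxkk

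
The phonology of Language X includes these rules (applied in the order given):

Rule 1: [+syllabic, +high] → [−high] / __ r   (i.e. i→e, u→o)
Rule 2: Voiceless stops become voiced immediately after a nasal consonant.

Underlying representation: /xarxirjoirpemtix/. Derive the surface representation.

Rule 1 (pre-rhotic lowering): /i/ is a high vowel immediately before /r/, so it lowers to [e]. /i/ is a high vowel immediately before /r/, so it lowers to [e]. /xarxirjoirpemtix/ → xarxerjoerpemtix.
Rule 2 (post-nasal voicing): /t/ is a voiceless stop immediately after the nasal /m/, so it voices to [d]. /xarxerjoerpemtix/ → xarxerjoerpemdix.

xarxerjoerpemdix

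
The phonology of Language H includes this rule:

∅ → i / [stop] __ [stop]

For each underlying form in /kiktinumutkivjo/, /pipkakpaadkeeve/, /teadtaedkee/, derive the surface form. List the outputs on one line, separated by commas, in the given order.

kikitinumutikivjo, pipikakipaadikeeve, teaditaedikee

/kiktinumutkivjo/: /k/ and /t/ form a stop–stop cluster, so [i] is inserted between them. /t/ and /k/ form a stop–stop cluster, so [i] is inserted between them. → [kikitinumutikivjo].
/pipkakpaadkeeve/: /p/ and /k/ form a stop–stop cluster, so [i] is inserted between them. /k/ and /p/ form a stop–stop cluster, so [i] is inserted between them. /d/ and /k/ form a stop–stop cluster, so [i] is inserted between them. → [pipikakipaadikeeve].
/teadtaedkee/: /d/ and /t/ form a stop–stop cluster, so [i] is inserted between them. /d/ and /k/ form a stop–stop cluster, so [i] is inserted between them. → [teaditaedikee].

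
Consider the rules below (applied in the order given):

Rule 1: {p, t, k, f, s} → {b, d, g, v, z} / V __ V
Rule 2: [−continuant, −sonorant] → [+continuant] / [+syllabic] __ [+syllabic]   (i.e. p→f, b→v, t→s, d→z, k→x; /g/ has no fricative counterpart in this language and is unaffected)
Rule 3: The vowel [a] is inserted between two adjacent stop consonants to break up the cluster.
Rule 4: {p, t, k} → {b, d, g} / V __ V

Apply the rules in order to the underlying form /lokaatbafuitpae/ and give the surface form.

logaadabavuidabae

Rule 1 (intervocalic voicing): /k/ is a voiceless obstruent between vowels /o/ and /a/, so it voices to [g]. /f/ is a voiceless obstruent between vowels /a/ and /u/, so it voices to [v]. /lokaatbafuitpae/ → logaatbavuitpae.
Rule 2 (intervocalic spirantization): no segment meets the environment; /logaatbavuitpae/ is unchanged.
Rule 3 (stop-cluster a-epenthesis): /t/ and /b/ form a stop–stop cluster, so [a] is inserted between them. /t/ and /p/ form a stop–stop cluster, so [a] is inserted between them. /logaatbavuitpae/ → logaatabavuitapae.
Rule 4 (intervocalic voicing): /t/ is a voiceless stop between vowels /a/ and /a/, so it voices to [d]. /t/ is a voiceless stop between vowels /i/ and /a/, so it voices to [d]. /p/ is a voiceless stop between vowels /a/ and /a/, so it voices to [b]. /logaatabavuitapae/ → logaadabavuidabae.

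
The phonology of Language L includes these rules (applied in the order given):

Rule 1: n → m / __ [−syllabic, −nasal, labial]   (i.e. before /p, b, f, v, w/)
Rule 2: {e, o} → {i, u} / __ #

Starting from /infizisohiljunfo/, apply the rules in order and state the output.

imfizisohiljumfu

Rule 1 (nasal place assimilation): /n/ precedes the labial consonant /f/, so it assimilates in place to [m]. /n/ precedes the labial consonant /f/, so it assimilates in place to [m]. /infizisohiljunfo/ → imfizisohiljumfo.
Rule 2 (final vowel raising): /o/ is a mid vowel in word-final position, so it raises to [u]. /imfizisohiljumfo/ → imfizisohiljumfu.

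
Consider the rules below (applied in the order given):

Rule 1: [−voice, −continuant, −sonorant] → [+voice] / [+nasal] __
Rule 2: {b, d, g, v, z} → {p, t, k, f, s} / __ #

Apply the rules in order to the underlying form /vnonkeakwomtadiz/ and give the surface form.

vnongeakwomdadis

Rule 1 (post-nasal voicing): /k/ is a voiceless stop immediately after the nasal /n/, so it voices to [g]. /t/ is a voiceless stop immediately after the nasal /m/, so it voices to [d]. /vnonkeakwomtadiz/ → vnongeakwomdadiz.
Rule 2 (final devoicing): /z/ is a voiced obstruent in word-final position, so it devoices to [s]. /vnongeakwomdadiz/ → vnongeakwomdadis.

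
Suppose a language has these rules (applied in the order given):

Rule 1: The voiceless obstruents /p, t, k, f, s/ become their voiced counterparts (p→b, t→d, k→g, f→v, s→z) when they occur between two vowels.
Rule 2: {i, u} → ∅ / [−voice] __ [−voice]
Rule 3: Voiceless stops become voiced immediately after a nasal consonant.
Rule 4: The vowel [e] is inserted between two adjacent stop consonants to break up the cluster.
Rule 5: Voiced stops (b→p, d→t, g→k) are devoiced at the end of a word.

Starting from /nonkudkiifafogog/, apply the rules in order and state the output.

nongudekiivavogok

Rule 1 (intervocalic voicing): /f/ is a voiceless obstruent between vowels /i/ and /a/, so it voices to [v]. /f/ is a voiceless obstruent between vowels /a/ and /o/, so it voices to [v]. /nonkudkiifafogog/ → nonkudkiivavogog.
Rule 2 (high vowel syncope): no segment meets the environment; /nonkudkiivavogog/ is unchanged.
Rule 3 (post-nasal voicing): /k/ is a voiceless stop immediately after the nasal /n/, so it voices to [g]. /nonkudkiivavogog/ → nongudkiivavogog.
Rule 4 (stop-cluster e-epenthesis): /d/ and /k/ form a stop–stop cluster, so [e] is inserted between them. /nongudkiivavogog/ → nongudekiivavogog.
Rule 5 (final devoicing): /g/ is a voiced stop in word-final position, so it devoices to [k]. /nongudekiivavogog/ → nongudekiivavogok.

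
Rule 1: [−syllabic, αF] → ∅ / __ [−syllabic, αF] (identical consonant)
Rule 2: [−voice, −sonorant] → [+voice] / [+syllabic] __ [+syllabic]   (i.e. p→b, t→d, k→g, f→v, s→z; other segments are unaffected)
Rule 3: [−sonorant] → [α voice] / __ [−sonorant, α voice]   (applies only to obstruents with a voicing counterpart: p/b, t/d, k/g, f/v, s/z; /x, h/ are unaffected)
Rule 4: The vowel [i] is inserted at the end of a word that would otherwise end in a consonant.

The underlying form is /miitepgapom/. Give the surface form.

Rule 1 (degemination): no segment meets the environment; /miitepgapom/ is unchanged.
Rule 2 (intervocalic voicing): /t/ is a voiceless obstruent between vowels /i/ and /e/, so it voices to [d]. /p/ is a voiceless obstruent between vowels /a/ and /o/, so it voices to [b]. /miitepgapom/ → miidepgabom.
Rule 3 (regressive voicing assimilation): /p/ precedes the voiced obstruent /g/, so it voices to [b] by assimilation. /miidepgabom/ → miidebgabom.
Rule 4 (final i-epenthesis): the form ends in the consonant /m/, so [i] is inserted word-finally. /miidebgabom/ → miidebgabomi.

miidebgabomi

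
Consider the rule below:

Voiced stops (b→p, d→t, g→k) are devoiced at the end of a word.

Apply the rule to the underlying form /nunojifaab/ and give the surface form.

nunojifaap

/b/ is a voiced stop in word-final position, so it devoices to [p].
Surface form: [nunojifaap].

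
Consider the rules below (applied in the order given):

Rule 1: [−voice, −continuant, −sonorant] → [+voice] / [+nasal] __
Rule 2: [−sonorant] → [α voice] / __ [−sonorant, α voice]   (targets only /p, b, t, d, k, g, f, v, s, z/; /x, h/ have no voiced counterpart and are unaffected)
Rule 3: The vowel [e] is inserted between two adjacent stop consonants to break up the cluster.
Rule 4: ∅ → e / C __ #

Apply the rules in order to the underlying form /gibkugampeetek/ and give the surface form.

Rule 1 (post-nasal voicing): /p/ is a voiceless stop immediately after the nasal /m/, so it voices to [b]. /gibkugampeetek/ → gibkugambeetek.
Rule 2 (regressive voicing assimilation): /b/ precedes the voiceless obstruent /k/, so it devoices to [p] by assimilation. /gibkugambeetek/ → gipkugambeetek.
Rule 3 (stop-cluster e-epenthesis): /p/ and /k/ form a stop–stop cluster, so [e] is inserted between them. /gipkugambeetek/ → gipekugambeetek.
Rule 4 (final e-epenthesis): the form ends in the consonant /k/, so [e] is inserted word-finally. /gipekugambeetek/ → gipekugambeeteke.

gipekugambeeteke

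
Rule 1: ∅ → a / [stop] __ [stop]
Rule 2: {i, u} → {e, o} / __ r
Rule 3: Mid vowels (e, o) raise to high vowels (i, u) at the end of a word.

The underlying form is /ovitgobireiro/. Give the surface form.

Rule 1 (stop-cluster a-epenthesis): /t/ and /g/ form a stop–stop cluster, so [a] is inserted between them. /ovitgobireiro/ → ovitagobireiro.
Rule 2 (pre-rhotic lowering): /i/ is a high vowel immediately before /r/, so it lowers to [e]. /i/ is a high vowel immediately before /r/, so it lowers to [e]. /ovitagobireiro/ → ovitagobereero.
Rule 3 (final vowel raising): /o/ is a mid vowel in word-final position, so it raises to [u]. /ovitagobereero/ → ovitagobereeru.

ovitagobereeru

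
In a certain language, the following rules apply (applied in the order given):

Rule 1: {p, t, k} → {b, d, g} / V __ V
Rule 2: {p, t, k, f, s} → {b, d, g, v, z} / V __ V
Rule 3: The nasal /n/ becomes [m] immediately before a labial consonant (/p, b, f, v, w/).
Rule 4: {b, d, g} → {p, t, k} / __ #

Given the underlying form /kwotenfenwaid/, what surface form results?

Rule 1 (intervocalic voicing): /t/ is a voiceless stop between vowels /o/ and /e/, so it voices to [d]. /kwotenfenwaid/ → kwodenfenwaid.
Rule 2 (intervocalic voicing): no segment meets the environment; /kwodenfenwaid/ is unchanged.
Rule 3 (nasal place assimilation): /n/ precedes the labial consonant /f/, so it assimilates in place to [m]. /n/ precedes the labial consonant /w/, so it assimilates in place to [m]. /kwodenfenwaid/ → kwodemfemwaid.
Rule 4 (final devoicing): /d/ is a voiced stop in word-final position, so it devoices to [t]. /kwodemfemwaid/ → kwodemfemwait.

kwodemfemwait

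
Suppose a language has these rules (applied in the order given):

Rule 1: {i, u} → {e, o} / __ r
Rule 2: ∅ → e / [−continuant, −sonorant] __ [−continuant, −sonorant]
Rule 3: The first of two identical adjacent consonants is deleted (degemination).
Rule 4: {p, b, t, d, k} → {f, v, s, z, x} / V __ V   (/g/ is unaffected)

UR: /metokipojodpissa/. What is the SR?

mesoxifojozefisa

Rule 1 (pre-rhotic lowering): no segment meets the environment; /metokipojodpissa/ is unchanged.
Rule 2 (stop-cluster e-epenthesis): /d/ and /p/ form a stop–stop cluster, so [e] is inserted between them. /metokipojodpissa/ → metokipojodepissa.
Rule 3 (degemination): /ss/ is a geminate; the first /s/ deletes. /metokipojodepissa/ → metokipojodepisa.
Rule 4 (intervocalic spirantization): /t/ is a stop between vowels /e/ and /o/, so it spirantizes to the fricative [s]. /k/ is a stop between vowels /o/ and /i/, so it spirantizes to the fricative [x]. /p/ is a stop between vowels /i/ and /o/, so it spirantizes to the fricative [f]. /d/ is a stop between vowels /o/ and /e/, so it spirantizes to the fricative [z]. /p/ is a stop between vowels /e/ and /i/, so it spirantizes to the fricative [f]. /metokipojodepisa/ → mesoxifojozefisa.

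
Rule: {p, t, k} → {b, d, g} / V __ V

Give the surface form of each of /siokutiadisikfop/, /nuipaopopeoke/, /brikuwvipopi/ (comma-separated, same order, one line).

siogudiadisikfop, nuibaobobeoge, briguwvibobi

/siokutiadisikfop/: /k/ is a voiceless stop between vowels /o/ and /u/, so it voices to [g]. /t/ is a voiceless stop between vowels /u/ and /i/, so it voices to [d]. → [siogudiadisikfop].
/nuipaopopeoke/: /p/ is a voiceless stop between vowels /i/ and /a/, so it voices to [b]. /p/ is a voiceless stop between vowels /o/ and /o/, so it voices to [b]. /p/ is a voiceless stop between vowels /o/ and /e/, so it voices to [b]. /k/ is a voiceless stop between vowels /o/ and /e/, so it voices to [g]. → [nuibaobobeoge].
/brikuwvipopi/: /k/ is a voiceless stop between vowels /i/ and /u/, so it voices to [g]. /p/ is a voiceless stop between vowels /i/ and /o/, so it voices to [b]. /p/ is a voiceless stop between vowels /o/ and /i/, so it voices to [b]. → [briguwvibobi].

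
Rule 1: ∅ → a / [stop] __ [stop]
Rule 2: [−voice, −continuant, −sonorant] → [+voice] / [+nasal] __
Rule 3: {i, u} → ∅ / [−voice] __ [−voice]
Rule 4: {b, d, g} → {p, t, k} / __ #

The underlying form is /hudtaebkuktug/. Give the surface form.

hudataebakkatuk

Rule 1 (stop-cluster a-epenthesis): /d/ and /t/ form a stop–stop cluster, so [a] is inserted between them. /b/ and /k/ form a stop–stop cluster, so [a] is inserted between them. /k/ and /t/ form a stop–stop cluster, so [a] is inserted between them. /hudtaebkuktug/ → hudataebakukatug.
Rule 2 (post-nasal voicing): no segment meets the environment; /hudataebakukatug/ is unchanged.
Rule 3 (high vowel syncope): /u/ is a high vowel flanked by voiceless consonants /k/ and /k/, so it deletes. /hudataebakukatug/ → hudataebakkatug.
Rule 4 (final devoicing): /g/ is a voiced stop in word-final position, so it devoices to [k]. /hudataebakkatug/ → hudataebakkatuk.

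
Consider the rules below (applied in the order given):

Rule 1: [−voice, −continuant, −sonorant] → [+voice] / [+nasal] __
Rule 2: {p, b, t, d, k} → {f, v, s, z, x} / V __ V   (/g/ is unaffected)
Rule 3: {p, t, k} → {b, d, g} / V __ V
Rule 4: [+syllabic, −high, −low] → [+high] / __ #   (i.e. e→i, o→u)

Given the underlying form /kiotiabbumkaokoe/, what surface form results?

kiosiabbumgaoxoi

Rule 1 (post-nasal voicing): /k/ is a voiceless stop immediately after the nasal /m/, so it voices to [g]. /kiotiabbumkaokoe/ → kiotiabbumgaokoe.
Rule 2 (intervocalic spirantization): /t/ is a stop between vowels /o/ and /i/, so it spirantizes to the fricative [s]. /k/ is a stop between vowels /o/ and /o/, so it spirantizes to the fricative [x]. /kiotiabbumgaokoe/ → kiosiabbumgaoxoe.
Rule 3 (intervocalic voicing): no segment meets the environment; /kiosiabbumgaoxoe/ is unchanged.
Rule 4 (final vowel raising): /e/ is a mid vowel in word-final position, so it raises to [i]. /kiosiabbumgaoxoe/ → kiosiabbumgaoxoi.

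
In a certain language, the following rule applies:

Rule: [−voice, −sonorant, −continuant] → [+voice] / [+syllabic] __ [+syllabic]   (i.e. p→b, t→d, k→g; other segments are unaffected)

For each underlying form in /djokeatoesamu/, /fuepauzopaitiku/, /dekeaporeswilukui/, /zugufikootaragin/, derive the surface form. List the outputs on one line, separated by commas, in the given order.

/djokeatoesamu/: /k/ is a voiceless stop between vowels /o/ and /e/, so it voices to [g]. /t/ is a voiceless stop between vowels /a/ and /o/, so it voices to [d]. → [djogeadoesamu].
/fuepauzopaitiku/: /p/ is a voiceless stop between vowels /e/ and /a/, so it voices to [b]. /p/ is a voiceless stop between vowels /o/ and /a/, so it voices to [b]. /t/ is a voiceless stop between vowels /i/ and /i/, so it voices to [d]. /k/ is a voiceless stop between vowels /i/ and /u/, so it voices to [g]. → [fuebauzobaidigu].
/dekeaporeswilukui/: /k/ is a voiceless stop between vowels /e/ and /e/, so it voices to [g]. /p/ is a voiceless stop between vowels /a/ and /o/, so it voices to [b]. /k/ is a voiceless stop between vowels /u/ and /u/, so it voices to [g]. → [degeaboreswilugui].
/zugufikootaragin/: /k/ is a voiceless stop between vowels /i/ and /o/, so it voices to [g]. /t/ is a voiceless stop between vowels /o/ and /a/, so it voices to [d]. → [zugufigoodaragin].

djogeadoesamu, fuebauzobaidigu, degeaboreswilugui, zugufigoodaragin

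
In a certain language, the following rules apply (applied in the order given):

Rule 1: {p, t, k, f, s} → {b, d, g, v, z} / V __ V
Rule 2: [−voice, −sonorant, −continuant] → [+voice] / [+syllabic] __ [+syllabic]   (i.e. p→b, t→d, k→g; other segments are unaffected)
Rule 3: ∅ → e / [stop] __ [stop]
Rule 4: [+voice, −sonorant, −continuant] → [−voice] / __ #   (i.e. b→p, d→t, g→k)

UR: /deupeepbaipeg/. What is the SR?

Rule 1 (intervocalic voicing): /p/ is a voiceless obstruent between vowels /u/ and /e/, so it voices to [b]. /p/ is a voiceless obstruent between vowels /i/ and /e/, so it voices to [b]. /deupeepbaipeg/ → deubeepbaibeg.
Rule 2 (intervocalic voicing): no segment meets the environment; /deubeepbaibeg/ is unchanged.
Rule 3 (stop-cluster e-epenthesis): /p/ and /b/ form a stop–stop cluster, so [e] is inserted between them. /deubeepbaibeg/ → deubeepebaibeg.
Rule 4 (final devoicing): /g/ is a voiced stop in word-final position, so it devoices to [k]. /deubeepebaibeg/ → deubeepebaibek.

deubeepebaibek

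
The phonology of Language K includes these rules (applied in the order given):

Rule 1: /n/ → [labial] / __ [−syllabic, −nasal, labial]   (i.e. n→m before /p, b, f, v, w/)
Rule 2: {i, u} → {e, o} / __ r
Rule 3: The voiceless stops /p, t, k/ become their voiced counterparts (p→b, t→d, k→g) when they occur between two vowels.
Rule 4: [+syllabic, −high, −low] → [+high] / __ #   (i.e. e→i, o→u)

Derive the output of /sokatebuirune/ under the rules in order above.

Rule 1 (nasal place assimilation): no segment meets the environment; /sokatebuirune/ is unchanged.
Rule 2 (pre-rhotic lowering): /i/ is a high vowel immediately before /r/, so it lowers to [e]. /sokatebuirune/ → sokatebuerune.
Rule 3 (intervocalic voicing): /k/ is a voiceless stop between vowels /o/ and /a/, so it voices to [g]. /t/ is a voiceless stop between vowels /a/ and /e/, so it voices to [d]. /sokatebuerune/ → sogadebuerune.
Rule 4 (final vowel raising): /e/ is a mid vowel in word-final position, so it raises to [i]. /sogadebuerune/ → sogadebueruni.

sogadebueruni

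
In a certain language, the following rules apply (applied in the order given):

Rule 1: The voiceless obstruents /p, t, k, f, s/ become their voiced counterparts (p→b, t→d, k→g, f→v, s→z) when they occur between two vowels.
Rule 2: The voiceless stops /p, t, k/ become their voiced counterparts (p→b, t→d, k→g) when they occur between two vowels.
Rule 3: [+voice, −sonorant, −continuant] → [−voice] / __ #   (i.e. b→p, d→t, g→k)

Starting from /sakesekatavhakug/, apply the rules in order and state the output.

sagezegadavhaguk

Rule 1 (intervocalic voicing): /k/ is a voiceless obstruent between vowels /a/ and /e/, so it voices to [g]. /s/ is a voiceless obstruent between vowels /e/ and /e/, so it voices to [z]. /k/ is a voiceless obstruent between vowels /e/ and /a/, so it voices to [g]. /t/ is a voiceless obstruent between vowels /a/ and /a/, so it voices to [d]. /k/ is a voiceless obstruent between vowels /a/ and /u/, so it voices to [g]. /sakesekatavhakug/ → sagezegadavhagug.
Rule 2 (intervocalic voicing): no segment meets the environment; /sagezegadavhagug/ is unchanged.
Rule 3 (final devoicing): /g/ is a voiced stop in word-final position, so it devoices to [k]. /sagezegadavhagug/ → sagezegadavhaguk.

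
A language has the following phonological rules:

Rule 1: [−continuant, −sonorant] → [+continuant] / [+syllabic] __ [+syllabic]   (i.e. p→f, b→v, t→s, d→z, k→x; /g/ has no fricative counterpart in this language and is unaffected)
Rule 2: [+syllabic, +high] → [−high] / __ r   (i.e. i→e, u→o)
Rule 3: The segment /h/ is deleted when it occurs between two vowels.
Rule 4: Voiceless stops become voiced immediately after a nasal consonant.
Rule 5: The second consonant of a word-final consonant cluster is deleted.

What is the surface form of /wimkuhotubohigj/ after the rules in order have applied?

wimguosuvoig

Rule 1 (intervocalic spirantization): /t/ is a stop between vowels /o/ and /u/, so it spirantizes to the fricative [s]. /b/ is a stop between vowels /u/ and /o/, so it spirantizes to the fricative [v]. /wimkuhotubohigj/ → wimkuhosuvohigj.
Rule 2 (pre-rhotic lowering): no segment meets the environment; /wimkuhosuvohigj/ is unchanged.
Rule 3 (intervocalic h-deletion): /h/ occurs between vowels /u/ and /o/, so it deletes. /h/ occurs between vowels /o/ and /i/, so it deletes. /wimkuhosuvohigj/ → wimkuosuvoigj.
Rule 4 (post-nasal voicing): /k/ is a voiceless stop immediately after the nasal /m/, so it voices to [g]. /wimkuosuvoigj/ → wimguosuvoigj.
Rule 5 (final cluster simplification): /j/ is the second consonant of a word-final cluster /gj/, so it deletes. /wimguosuvoigj/ → wimguosuvoig.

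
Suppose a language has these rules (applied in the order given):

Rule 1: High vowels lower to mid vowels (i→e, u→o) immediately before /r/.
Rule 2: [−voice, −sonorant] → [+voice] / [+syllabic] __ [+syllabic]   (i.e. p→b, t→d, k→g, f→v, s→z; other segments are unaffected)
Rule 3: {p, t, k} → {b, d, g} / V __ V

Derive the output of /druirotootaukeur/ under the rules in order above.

Rule 1 (pre-rhotic lowering): /i/ is a high vowel immediately before /r/, so it lowers to [e]. /u/ is a high vowel immediately before /r/, so it lowers to [o]. /druirotootaukeur/ → druerotootaukeor.
Rule 2 (intervocalic voicing): /t/ is a voiceless obstruent between vowels /o/ and /o/, so it voices to [d]. /t/ is a voiceless obstruent between vowels /o/ and /a/, so it voices to [d]. /k/ is a voiceless obstruent between vowels /u/ and /e/, so it voices to [g]. /druerotootaukeor/ → druerodoodaugeor.
Rule 3 (intervocalic voicing): no segment meets the environment; /druerodoodaugeor/ is unchanged.

druerodoodaugeor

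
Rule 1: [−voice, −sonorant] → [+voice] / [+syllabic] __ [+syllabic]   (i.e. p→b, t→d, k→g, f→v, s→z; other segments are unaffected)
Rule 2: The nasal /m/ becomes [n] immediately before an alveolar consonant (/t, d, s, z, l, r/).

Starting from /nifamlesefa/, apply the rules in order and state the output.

Rule 1 (intervocalic voicing): /f/ is a voiceless obstruent between vowels /i/ and /a/, so it voices to [v]. /s/ is a voiceless obstruent between vowels /e/ and /e/, so it voices to [z]. /f/ is a voiceless obstruent between vowels /e/ and /a/, so it voices to [v]. /nifamlesefa/ → nivamlezeva.
Rule 2 (nasal place assimilation): /m/ precedes the alveolar consonant /l/, so it assimilates in place to [n]. /nivamlezeva/ → nivanlezeva.

nivanlezeva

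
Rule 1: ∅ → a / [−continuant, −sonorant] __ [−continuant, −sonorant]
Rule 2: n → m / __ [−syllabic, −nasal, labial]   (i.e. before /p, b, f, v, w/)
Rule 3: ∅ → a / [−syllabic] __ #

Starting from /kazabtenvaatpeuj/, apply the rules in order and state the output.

Rule 1 (stop-cluster a-epenthesis): /b/ and /t/ form a stop–stop cluster, so [a] is inserted between them. /t/ and /p/ form a stop–stop cluster, so [a] is inserted between them. /kazabtenvaatpeuj/ → kazabatenvaatapeuj.
Rule 2 (nasal place assimilation): /n/ precedes the labial consonant /v/, so it assimilates in place to [m]. /kazabatenvaatapeuj/ → kazabatemvaatapeuj.
Rule 3 (final a-epenthesis): the form ends in the consonant /j/, so [a] is inserted word-finally. /kazabatemvaatapeuj/ → kazabatemvaatapeuja.

kazabatemvaatapeuja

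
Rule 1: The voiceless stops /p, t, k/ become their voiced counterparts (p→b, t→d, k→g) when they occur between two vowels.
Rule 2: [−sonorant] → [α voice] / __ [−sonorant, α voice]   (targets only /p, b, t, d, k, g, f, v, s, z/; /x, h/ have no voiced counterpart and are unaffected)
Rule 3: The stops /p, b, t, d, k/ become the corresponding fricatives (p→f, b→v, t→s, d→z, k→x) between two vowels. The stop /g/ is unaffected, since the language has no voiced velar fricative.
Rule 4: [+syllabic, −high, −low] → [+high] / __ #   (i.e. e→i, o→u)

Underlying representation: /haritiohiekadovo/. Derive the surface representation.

hariziohiegazovu

Rule 1 (intervocalic voicing): /t/ is a voiceless stop between vowels /i/ and /i/, so it voices to [d]. /k/ is a voiceless stop between vowels /e/ and /a/, so it voices to [g]. /haritiohiekadovo/ → haridiohiegadovo.
Rule 2 (regressive voicing assimilation): no segment meets the environment; /haridiohiegadovo/ is unchanged.
Rule 3 (intervocalic spirantization): /d/ is a stop between vowels /i/ and /i/, so it spirantizes to the fricative [z]. /d/ is a stop between vowels /a/ and /o/, so it spirantizes to the fricative [z]. /haridiohiegadovo/ → hariziohiegazovo.
Rule 4 (final vowel raising): /o/ is a mid vowel in word-final position, so it raises to [u]. /hariziohiegazovo/ → hariziohiegazovu.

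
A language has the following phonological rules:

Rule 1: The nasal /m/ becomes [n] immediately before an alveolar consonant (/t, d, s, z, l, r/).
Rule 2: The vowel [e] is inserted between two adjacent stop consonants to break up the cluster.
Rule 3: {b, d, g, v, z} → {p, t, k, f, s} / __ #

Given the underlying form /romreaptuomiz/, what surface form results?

ronreapetuomis

Rule 1 (nasal place assimilation): /m/ precedes the alveolar consonant /r/, so it assimilates in place to [n]. /romreaptuomiz/ → ronreaptuomiz.
Rule 2 (stop-cluster e-epenthesis): /p/ and /t/ form a stop–stop cluster, so [e] is inserted between them. /ronreaptuomiz/ → ronreapetuomiz.
Rule 3 (final devoicing): /z/ is a voiced obstruent in word-final position, so it devoices to [s]. /ronreapetuomiz/ → ronreapetuomis.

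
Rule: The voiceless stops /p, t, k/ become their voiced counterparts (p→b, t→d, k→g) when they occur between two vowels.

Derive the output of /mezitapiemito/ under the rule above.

mezidabiemido

/t/ is a voiceless stop between vowels /i/ and /a/, so it voices to [d].
/p/ is a voiceless stop between vowels /a/ and /i/, so it voices to [b].
/t/ is a voiceless stop between vowels /i/ and /o/, so it voices to [d].
Surface form: [mezidabiemido].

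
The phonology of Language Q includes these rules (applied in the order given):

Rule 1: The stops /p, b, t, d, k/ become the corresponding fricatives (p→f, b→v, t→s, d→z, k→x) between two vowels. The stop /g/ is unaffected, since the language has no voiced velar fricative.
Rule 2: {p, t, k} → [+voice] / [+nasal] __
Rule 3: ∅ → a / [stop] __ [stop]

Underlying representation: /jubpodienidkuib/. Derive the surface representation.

Rule 1 (intervocalic spirantization): /d/ is a stop between vowels /o/ and /i/, so it spirantizes to the fricative [z]. /jubpodienidkuib/ → jubpozienidkuib.
Rule 2 (post-nasal voicing): no segment meets the environment; /jubpozienidkuib/ is unchanged.
Rule 3 (stop-cluster a-epenthesis): /b/ and /p/ form a stop–stop cluster, so [a] is inserted between them. /d/ and /k/ form a stop–stop cluster, so [a] is inserted between them. /jubpozienidkuib/ → jubapozienidakuib.

jubapozienidakuib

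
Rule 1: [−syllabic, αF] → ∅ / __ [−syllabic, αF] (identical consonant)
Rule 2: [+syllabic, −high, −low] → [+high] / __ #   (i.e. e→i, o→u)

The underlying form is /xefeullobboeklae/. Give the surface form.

Rule 1 (degemination): /ll/ is a geminate; the first /l/ deletes. /bb/ is a geminate; the first /b/ deletes. /xefeullobboeklae/ → xefeuloboeklae.
Rule 2 (final vowel raising): /e/ is a mid vowel in word-final position, so it raises to [i]. /xefeuloboeklae/ → xefeuloboeklai.

xefeuloboeklai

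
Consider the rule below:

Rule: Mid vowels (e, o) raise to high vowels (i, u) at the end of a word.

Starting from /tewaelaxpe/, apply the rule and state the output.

tewaelaxpi

Scanning /tewaelaxpe/: /e/ at position 2 is not in the conditioning environment; /e/ at position 5 is not in the conditioning environment; /e/ is a mid vowel in word-final position, so it raises to [i].
Result: [tewaelaxpi].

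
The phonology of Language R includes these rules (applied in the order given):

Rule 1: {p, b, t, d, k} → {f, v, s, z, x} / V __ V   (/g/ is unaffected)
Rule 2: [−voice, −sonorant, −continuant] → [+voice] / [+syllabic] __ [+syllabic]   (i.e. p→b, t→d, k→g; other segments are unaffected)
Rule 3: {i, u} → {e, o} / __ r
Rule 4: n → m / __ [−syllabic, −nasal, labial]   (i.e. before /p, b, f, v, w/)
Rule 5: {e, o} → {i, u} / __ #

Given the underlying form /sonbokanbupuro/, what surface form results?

somboxambuforu

Rule 1 (intervocalic spirantization): /k/ is a stop between vowels /o/ and /a/, so it spirantizes to the fricative [x]. /p/ is a stop between vowels /u/ and /u/, so it spirantizes to the fricative [f]. /sonbokanbupuro/ → sonboxanbufuro.
Rule 2 (intervocalic voicing): no segment meets the environment; /sonboxanbufuro/ is unchanged.
Rule 3 (pre-rhotic lowering): /u/ is a high vowel immediately before /r/, so it lowers to [o]. /sonboxanbufuro/ → sonboxanbuforo.
Rule 4 (nasal place assimilation): /n/ precedes the labial consonant /b/, so it assimilates in place to [m]. /n/ precedes the labial consonant /b/, so it assimilates in place to [m]. /sonboxanbuforo/ → somboxambuforo.
Rule 5 (final vowel raising): /o/ is a mid vowel in word-final position, so it raises to [u]. /somboxambuforo/ → somboxambuforu.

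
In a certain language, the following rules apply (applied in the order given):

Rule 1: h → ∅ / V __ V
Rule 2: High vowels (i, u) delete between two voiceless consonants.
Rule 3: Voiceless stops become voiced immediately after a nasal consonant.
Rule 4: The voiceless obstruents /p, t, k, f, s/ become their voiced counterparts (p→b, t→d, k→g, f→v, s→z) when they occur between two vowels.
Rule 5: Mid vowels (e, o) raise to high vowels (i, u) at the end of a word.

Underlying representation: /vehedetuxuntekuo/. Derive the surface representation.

Rule 1 (intervocalic h-deletion): /h/ occurs between vowels /e/ and /e/, so it deletes. /vehedetuxuntekuo/ → veedetuxuntekuo.
Rule 2 (high vowel syncope): /u/ is a high vowel flanked by voiceless consonants /t/ and /x/, so it deletes. /veedetuxuntekuo/ → veedetxuntekuo.
Rule 3 (post-nasal voicing): /t/ is a voiceless stop immediately after the nasal /n/, so it voices to [d]. /veedetxuntekuo/ → veedetxundekuo.
Rule 4 (intervocalic voicing): /k/ is a voiceless obstruent between vowels /e/ and /u/, so it voices to [g]. /veedetxundekuo/ → veedetxundeguo.
Rule 5 (final vowel raising): /o/ is a mid vowel in word-final position, so it raises to [u]. /veedetxundeguo/ → veedetxundeguu.

veedetxundeguu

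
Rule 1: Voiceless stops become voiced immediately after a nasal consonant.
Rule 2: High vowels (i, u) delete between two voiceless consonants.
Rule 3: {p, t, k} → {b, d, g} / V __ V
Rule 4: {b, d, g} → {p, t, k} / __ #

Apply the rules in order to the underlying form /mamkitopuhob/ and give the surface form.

mamgidophop

Rule 1 (post-nasal voicing): /k/ is a voiceless stop immediately after the nasal /m/, so it voices to [g]. /mamkitopuhob/ → mamgitopuhob.
Rule 2 (high vowel syncope): /u/ is a high vowel flanked by voiceless consonants /p/ and /h/, so it deletes. /mamgitopuhob/ → mamgitophob.
Rule 3 (intervocalic voicing): /t/ is a voiceless stop between vowels /i/ and /o/, so it voices to [d]. /mamgitophob/ → mamgidophob.
Rule 4 (final devoicing): /b/ is a voiced stop in word-final position, so it devoices to [p]. /mamgidophob/ → mamgidophop.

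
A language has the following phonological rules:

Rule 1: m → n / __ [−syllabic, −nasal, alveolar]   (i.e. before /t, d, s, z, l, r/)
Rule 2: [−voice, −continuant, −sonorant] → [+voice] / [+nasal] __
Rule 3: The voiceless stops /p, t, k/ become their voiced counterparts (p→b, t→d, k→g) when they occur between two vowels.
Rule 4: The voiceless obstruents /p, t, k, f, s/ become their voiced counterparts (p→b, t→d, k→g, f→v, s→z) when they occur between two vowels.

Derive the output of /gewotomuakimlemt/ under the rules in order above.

gewodomuaginlend

Rule 1 (nasal place assimilation): /m/ precedes the alveolar consonant /l/, so it assimilates in place to [n]. /m/ precedes the alveolar consonant /t/, so it assimilates in place to [n]. /gewotomuakimlemt/ → gewotomuakinlent.
Rule 2 (post-nasal voicing): /t/ is a voiceless stop immediately after the nasal /n/, so it voices to [d]. /gewotomuakinlent/ → gewotomuakinlend.
Rule 3 (intervocalic voicing): /t/ is a voiceless stop between vowels /o/ and /o/, so it voices to [d]. /k/ is a voiceless stop between vowels /a/ and /i/, so it voices to [g]. /gewotomuakinlend/ → gewodomuaginlend.
Rule 4 (intervocalic voicing): no segment meets the environment; /gewodomuaginlend/ is unchanged.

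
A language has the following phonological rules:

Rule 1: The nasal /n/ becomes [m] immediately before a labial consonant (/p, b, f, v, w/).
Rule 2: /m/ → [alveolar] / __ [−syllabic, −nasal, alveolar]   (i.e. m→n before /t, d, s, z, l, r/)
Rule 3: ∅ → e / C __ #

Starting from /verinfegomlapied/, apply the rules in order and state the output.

Rule 1 (nasal place assimilation): /n/ precedes the labial consonant /f/, so it assimilates in place to [m]. /verinfegomlapied/ → verimfegomlapied.
Rule 2 (nasal place assimilation): /m/ precedes the alveolar consonant /l/, so it assimilates in place to [n]. /verimfegomlapied/ → verimfegonlapied.
Rule 3 (final e-epenthesis): the form ends in the consonant /d/, so [e] is inserted word-finally. /verimfegonlapied/ → verimfegonlapiede.

verimfegonlapiede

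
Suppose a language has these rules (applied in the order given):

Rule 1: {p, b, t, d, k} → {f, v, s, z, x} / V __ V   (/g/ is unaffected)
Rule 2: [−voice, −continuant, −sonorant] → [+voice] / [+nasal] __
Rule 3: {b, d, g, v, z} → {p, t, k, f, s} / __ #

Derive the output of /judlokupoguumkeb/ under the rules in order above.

Rule 1 (intervocalic spirantization): /k/ is a stop between vowels /o/ and /u/, so it spirantizes to the fricative [x]. /p/ is a stop between vowels /u/ and /o/, so it spirantizes to the fricative [f]. /judlokupoguumkeb/ → judloxufoguumkeb.
Rule 2 (post-nasal voicing): /k/ is a voiceless stop immediately after the nasal /m/, so it voices to [g]. /judloxufoguumkeb/ → judloxufoguumgeb.
Rule 3 (final devoicing): /b/ is a voiced obstruent in word-final position, so it devoices to [p]. /judloxufoguumgeb/ → judloxufoguumgep.

judloxufoguumgep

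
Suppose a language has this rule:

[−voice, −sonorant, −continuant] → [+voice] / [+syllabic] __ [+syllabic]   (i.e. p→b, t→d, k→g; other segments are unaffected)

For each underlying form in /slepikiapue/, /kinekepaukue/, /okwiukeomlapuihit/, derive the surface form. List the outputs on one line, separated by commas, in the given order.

/slepikiapue/: /p/ is a voiceless stop between vowels /e/ and /i/, so it voices to [b]. /k/ is a voiceless stop between vowels /i/ and /i/, so it voices to [g]. /p/ is a voiceless stop between vowels /a/ and /u/, so it voices to [b]. → [slebigiabue].
/kinekepaukue/: /k/ is a voiceless stop between vowels /e/ and /e/, so it voices to [g]. /p/ is a voiceless stop between vowels /e/ and /a/, so it voices to [b]. /k/ is a voiceless stop between vowels /u/ and /u/, so it voices to [g]. → [kinegebaugue].
/okwiukeomlapuihit/: /k/ is a voiceless stop between vowels /u/ and /e/, so it voices to [g]. /p/ is a voiceless stop between vowels /a/ and /u/, so it voices to [b]. → [okwiugeomlabuihit].

slebigiabue, kinegebaugue, okwiugeomlabuihit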